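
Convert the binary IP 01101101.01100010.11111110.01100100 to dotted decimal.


01101101 = 109
01100010 = 98
11111110 = 254
01100100 = 100
IP: 109.98.254.100


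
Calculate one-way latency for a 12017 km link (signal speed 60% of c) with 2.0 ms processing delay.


Speed = 0.6 * 3e5 km/s = 180000 km/s
Propagation delay = 12017 / 180000 = 0.0668 s = 66.7611 ms
Processing delay = 2.0 ms
Total one-way latency = 68.7611 ms


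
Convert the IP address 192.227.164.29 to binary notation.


192 = 11000000
227 = 11100011
164 = 10100100
29 = 00011101
Binary: 11000000.11100011.10100100.00011101


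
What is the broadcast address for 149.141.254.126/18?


Network: 149.141.192.0/18
Host bits = 14
Set all host bits to 1:
Broadcast: 149.141.255.255


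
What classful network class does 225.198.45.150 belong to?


First octet: 225
Binary: 11100001
1110xxxx -> Class D (224-239)
Class D (multicast), default mask N/A


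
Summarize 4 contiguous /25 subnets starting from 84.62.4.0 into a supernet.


Original prefix: /25
Number of subnets: 4 = 2^2
New prefix = 25 - 2 = 23
Supernet: 84.62.4.0/23


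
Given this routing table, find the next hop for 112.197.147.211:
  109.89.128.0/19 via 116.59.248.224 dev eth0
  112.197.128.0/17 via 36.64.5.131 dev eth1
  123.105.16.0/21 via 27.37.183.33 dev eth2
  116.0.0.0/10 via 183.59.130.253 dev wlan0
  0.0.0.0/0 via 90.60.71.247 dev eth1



Longest prefix match for 112.197.147.211:
  /19 109.89.128.0: no
  /17 112.197.128.0: MATCH
  /21 123.105.16.0: no
  /10 116.0.0.0: no
  /0 0.0.0.0: MATCH
Selected: next-hop 36.64.5.131 via eth1 (matched /17)


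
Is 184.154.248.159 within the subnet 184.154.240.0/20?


Subnet network: 184.154.240.0
Test IP AND mask: 184.154.240.0
Yes, 184.154.248.159 is in 184.154.240.0/20


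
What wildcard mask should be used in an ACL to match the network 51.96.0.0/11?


Subnet mask: 255.224.0.0
Wildcard = 255.255.255.255 - subnet mask
255 - 255 = 0
255 - 224 = 31
255 - 0 = 255
255 - 0 = 255
Wildcard: 0.31.255.255


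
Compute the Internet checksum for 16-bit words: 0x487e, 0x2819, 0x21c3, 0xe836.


Sum all words (with carry folding):
+ 0x487e = 0x487e
+ 0x2819 = 0x7097
+ 0x21c3 = 0x925a
+ 0xe836 = 0x7a91
One's complement: ~0x7a91
Checksum = 0x856e


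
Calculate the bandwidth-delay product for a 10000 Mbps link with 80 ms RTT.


BDP = bandwidth * RTT
= 10000 Mbps * 80 ms
= 10000 * 1e6 * 80 / 1000 bits
= 800000000 bits
= 100000000 bytes
= 97656.25 KB
BDP = 800000000 bits (100000000 bytes)


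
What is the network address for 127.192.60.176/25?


IP:   01111111.11000000.00111100.10110000
Mask: 11111111.11111111.11111111.10000000
AND operation:
Net:  01111111.11000000.00111100.10000000
Network: 127.192.60.128/25


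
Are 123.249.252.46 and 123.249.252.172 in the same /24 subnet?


Mask: 255.255.255.0
123.249.252.46 AND mask = 123.249.252.0
123.249.252.172 AND mask = 123.249.252.0
Yes, same subnet (123.249.252.0)


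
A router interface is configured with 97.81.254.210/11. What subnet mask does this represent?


/11 means 11 network bits, 21 host bits
Binary: 11111111111000000000000000000000
Mask: 255.224.0.0


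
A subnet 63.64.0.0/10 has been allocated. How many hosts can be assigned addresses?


Host bits = 32 - 10 = 22
Total addresses = 2^22 = 4194304
Usable = total - 2 (network and broadcast)
Usable hosts: 4194302


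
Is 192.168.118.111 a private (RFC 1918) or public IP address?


RFC 1918 private ranges:
  10.0.0.0/8 (10.0.0.0 - 10.255.255.255)
  172.16.0.0/12 (172.16.0.0 - 172.31.255.255)
  192.168.0.0/16 (192.168.0.0 - 192.168.255.255)
Private (in 192.168.0.0/16)


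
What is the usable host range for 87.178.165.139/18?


Network: 87.178.128.0
Broadcast: 87.178.191.255
First usable = network + 1
Last usable = broadcast - 1
Range: 87.178.128.1 to 87.178.191.254


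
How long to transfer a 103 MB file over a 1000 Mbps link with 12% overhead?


Effective throughput = 1000 * (1 - 12/100) = 880 Mbps
File size in Mb = 103 * 8 = 824 Mb
Time = 824 / 880
Time = 0.9364 seconds


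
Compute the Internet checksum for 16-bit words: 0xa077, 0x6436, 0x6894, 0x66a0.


Sum all words (with carry folding):
+ 0xa077 = 0xa077
+ 0x6436 = 0x04ae
+ 0x6894 = 0x6d42
+ 0x66a0 = 0xd3e2
One's complement: ~0xd3e2
Checksum = 0x2c1d


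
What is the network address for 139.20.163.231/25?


IP:   10001011.00010100.10100011.11100111
Mask: 11111111.11111111.11111111.10000000
AND operation:
Net:  10001011.00010100.10100011.10000000
Network: 139.20.163.128/25


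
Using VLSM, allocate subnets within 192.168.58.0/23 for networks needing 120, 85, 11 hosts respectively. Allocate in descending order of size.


120 hosts -> /25 (126 usable): 192.168.58.0/25
85 hosts -> /25 (126 usable): 192.168.58.128/25
11 hosts -> /28 (14 usable): 192.168.59.0/28
Allocation: 192.168.58.0/25 (120 hosts, 126 usable); 192.168.58.128/25 (85 hosts, 126 usable); 192.168.59.0/28 (11 hosts, 14 usable)


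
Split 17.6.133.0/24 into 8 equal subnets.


New prefix = 24 + 3 = 27
Each subnet has 32 addresses
  17.6.133.0/27
  17.6.133.32/27
  17.6.133.64/27
  17.6.133.96/27
  17.6.133.128/27
  17.6.133.160/27
  17.6.133.192/27
  17.6.133.224/27
Subnets: 17.6.133.0/27, 17.6.133.32/27, 17.6.133.64/27, 17.6.133.96/27, 17.6.133.128/27, 17.6.133.160/27, 17.6.133.192/27, 17.6.133.224/27


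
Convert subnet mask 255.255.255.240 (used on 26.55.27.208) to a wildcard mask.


Subnet mask: 255.255.255.240
Wildcard = 255.255.255.255 - subnet mask
255 - 255 = 0
255 - 255 = 0
255 - 255 = 0
255 - 240 = 15
Wildcard: 0.0.0.15


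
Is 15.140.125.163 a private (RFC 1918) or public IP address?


RFC 1918 private ranges:
  10.0.0.0/8 (10.0.0.0 - 10.255.255.255)
  172.16.0.0/12 (172.16.0.0 - 172.31.255.255)
  192.168.0.0/16 (192.168.0.0 - 192.168.255.255)
Public (not in any RFC 1918 range)


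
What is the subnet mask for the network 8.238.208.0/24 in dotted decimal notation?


/24 means 24 network bits, 8 host bits
Binary: 11111111111111111111111100000000
Mask: 255.255.255.0


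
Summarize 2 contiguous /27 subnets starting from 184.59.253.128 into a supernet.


Original prefix: /27
Number of subnets: 2 = 2^1
New prefix = 27 - 1 = 26
Supernet: 184.59.253.128/26


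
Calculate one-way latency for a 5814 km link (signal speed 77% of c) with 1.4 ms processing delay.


Speed = 0.77 * 3e5 km/s = 231000 km/s
Propagation delay = 5814 / 231000 = 0.0252 s = 25.1688 ms
Processing delay = 1.4 ms
Total one-way latency = 26.5688 ms


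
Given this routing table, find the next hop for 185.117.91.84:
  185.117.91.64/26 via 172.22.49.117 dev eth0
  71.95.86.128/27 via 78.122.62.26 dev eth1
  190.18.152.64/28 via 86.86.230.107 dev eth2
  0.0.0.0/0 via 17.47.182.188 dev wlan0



Longest prefix match for 185.117.91.84:
  /26 185.117.91.64: MATCH
  /27 71.95.86.128: no
  /28 190.18.152.64: no
  /0 0.0.0.0: MATCH
Selected: next-hop 172.22.49.117 via eth0 (matched /26)


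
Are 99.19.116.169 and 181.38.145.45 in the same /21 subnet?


Mask: 255.255.248.0
99.19.116.169 AND mask = 99.19.112.0
181.38.145.45 AND mask = 181.38.144.0
No, different subnets (99.19.112.0 vs 181.38.144.0)


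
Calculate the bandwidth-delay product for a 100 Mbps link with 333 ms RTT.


BDP = bandwidth * RTT
= 100 Mbps * 333 ms
= 100 * 1e6 * 333 / 1000 bits
= 33300000 bits
= 4162500 bytes
= 4064.9414 KB
BDP = 33300000 bits (4162500 bytes)


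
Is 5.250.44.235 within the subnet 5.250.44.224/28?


Subnet network: 5.250.44.224
Test IP AND mask: 5.250.44.224
Yes, 5.250.44.235 is in 5.250.44.224/28


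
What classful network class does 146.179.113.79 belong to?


First octet: 146
Binary: 10010010
10xxxxxx -> Class B (128-191)
Class B, default mask 255.255.0.0 (/16)


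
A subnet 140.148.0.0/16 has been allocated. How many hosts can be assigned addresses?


Host bits = 32 - 16 = 16
Total addresses = 2^16 = 65536
Usable = total - 2 (network and broadcast)
Usable hosts: 65534


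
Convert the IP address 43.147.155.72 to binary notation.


43 = 00101011
147 = 10010011
155 = 10011011
72 = 01001000
Binary: 00101011.10010011.10011011.01001000


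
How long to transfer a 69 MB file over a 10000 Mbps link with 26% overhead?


Effective throughput = 10000 * (1 - 26/100) = 7400 Mbps
File size in Mb = 69 * 8 = 552 Mb
Time = 552 / 7400
Time = 0.0746 seconds


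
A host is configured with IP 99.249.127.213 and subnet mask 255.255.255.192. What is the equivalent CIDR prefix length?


Binary: 11111111.11111111.11111111.11000000
Count leading 1s
Prefix: /26


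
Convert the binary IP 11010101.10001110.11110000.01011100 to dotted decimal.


11010101 = 213
10001110 = 142
11110000 = 240
01011100 = 92
IP: 213.142.240.92


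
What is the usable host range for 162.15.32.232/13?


Network: 162.8.0.0
Broadcast: 162.15.255.255
First usable = network + 1
Last usable = broadcast - 1
Range: 162.8.0.1 to 162.15.255.254


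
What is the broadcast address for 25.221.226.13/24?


Network: 25.221.226.0/24
Host bits = 8
Set all host bits to 1:
Broadcast: 25.221.226.255


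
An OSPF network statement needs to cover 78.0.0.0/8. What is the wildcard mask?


Subnet mask: 255.0.0.0
Wildcard = 255.255.255.255 - subnet mask
255 - 255 = 0
255 - 0 = 255
255 - 0 = 255
255 - 0 = 255
Wildcard: 0.255.255.255


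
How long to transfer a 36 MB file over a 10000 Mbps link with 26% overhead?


Effective throughput = 10000 * (1 - 26/100) = 7400 Mbps
File size in Mb = 36 * 8 = 288 Mb
Time = 288 / 7400
Time = 0.0389 seconds


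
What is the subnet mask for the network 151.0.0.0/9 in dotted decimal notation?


/9 means 9 network bits, 23 host bits
Binary: 11111111100000000000000000000000
Mask: 255.128.0.0


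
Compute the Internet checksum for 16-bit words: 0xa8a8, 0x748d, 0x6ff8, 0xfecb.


Sum all words (with carry folding):
+ 0xa8a8 = 0xa8a8
+ 0x748d = 0x1d36
+ 0x6ff8 = 0x8d2e
+ 0xfecb = 0x8bfa
One's complement: ~0x8bfa
Checksum = 0x7405


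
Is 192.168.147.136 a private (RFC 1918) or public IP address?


RFC 1918 private ranges:
  10.0.0.0/8 (10.0.0.0 - 10.255.255.255)
  172.16.0.0/12 (172.16.0.0 - 172.31.255.255)
  192.168.0.0/16 (192.168.0.0 - 192.168.255.255)
Private (in 192.168.0.0/16)


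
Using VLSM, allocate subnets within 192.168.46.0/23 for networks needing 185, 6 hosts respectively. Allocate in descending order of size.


185 hosts -> /24 (254 usable): 192.168.46.0/24
6 hosts -> /29 (6 usable): 192.168.47.0/29
Allocation: 192.168.46.0/24 (185 hosts, 254 usable); 192.168.47.0/29 (6 hosts, 6 usable)


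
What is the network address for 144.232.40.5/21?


IP:   10010000.11101000.00101000.00000101
Mask: 11111111.11111111.11111000.00000000
AND operation:
Net:  10010000.11101000.00101000.00000000
Network: 144.232.40.0/21


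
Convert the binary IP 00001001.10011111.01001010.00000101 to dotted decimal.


00001001 = 9
10011111 = 159
01001010 = 74
00000101 = 5
IP: 9.159.74.5


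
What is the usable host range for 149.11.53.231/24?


Network: 149.11.53.0
Broadcast: 149.11.53.255
First usable = network + 1
Last usable = broadcast - 1
Range: 149.11.53.1 to 149.11.53.254


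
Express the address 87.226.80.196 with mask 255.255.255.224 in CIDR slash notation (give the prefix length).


Binary: 11111111.11111111.11111111.11100000
Count leading 1s
Prefix: /27


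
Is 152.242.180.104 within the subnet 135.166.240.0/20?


Subnet network: 135.166.240.0
Test IP AND mask: 152.242.176.0
No, 152.242.180.104 is not in 135.166.240.0/20


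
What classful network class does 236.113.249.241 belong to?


First octet: 236
Binary: 11101100
1110xxxx -> Class D (224-239)
Class D (multicast), default mask N/A


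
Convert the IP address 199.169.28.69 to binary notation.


199 = 11000111
169 = 10101001
28 = 00011100
69 = 01000101
Binary: 11000111.10101001.00011100.01000101


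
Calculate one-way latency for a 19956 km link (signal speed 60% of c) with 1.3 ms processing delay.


Speed = 0.6 * 3e5 km/s = 180000 km/s
Propagation delay = 19956 / 180000 = 0.1109 s = 110.8667 ms
Processing delay = 1.3 ms
Total one-way latency = 112.1667 ms


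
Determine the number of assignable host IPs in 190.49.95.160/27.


Host bits = 32 - 27 = 5
Total addresses = 2^5 = 32
Usable = total - 2 (network and broadcast)
Usable hosts: 30


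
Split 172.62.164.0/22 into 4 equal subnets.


New prefix = 22 + 2 = 24
Each subnet has 256 addresses
  172.62.164.0/24
  172.62.165.0/24
  172.62.166.0/24
  172.62.167.0/24
Subnets: 172.62.164.0/24, 172.62.165.0/24, 172.62.166.0/24, 172.62.167.0/24


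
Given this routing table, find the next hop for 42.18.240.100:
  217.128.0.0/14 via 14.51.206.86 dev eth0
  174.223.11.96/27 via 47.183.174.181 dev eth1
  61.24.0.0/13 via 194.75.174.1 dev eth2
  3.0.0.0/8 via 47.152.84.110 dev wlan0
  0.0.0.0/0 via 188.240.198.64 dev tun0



Longest prefix match for 42.18.240.100:
  /14 217.128.0.0: no
  /27 174.223.11.96: no
  /13 61.24.0.0: no
  /8 3.0.0.0: no
  /0 0.0.0.0: MATCH
Selected: next-hop 188.240.198.64 via tun0 (matched /0)


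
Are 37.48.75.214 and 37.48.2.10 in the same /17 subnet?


Mask: 255.255.128.0
37.48.75.214 AND mask = 37.48.0.0
37.48.2.10 AND mask = 37.48.0.0
Yes, same subnet (37.48.0.0)


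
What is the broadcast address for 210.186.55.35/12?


Network: 210.176.0.0/12
Host bits = 20
Set all host bits to 1:
Broadcast: 210.191.255.255


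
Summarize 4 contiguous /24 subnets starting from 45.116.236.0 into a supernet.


Original prefix: /24
Number of subnets: 4 = 2^2
New prefix = 24 - 2 = 22
Supernet: 45.116.236.0/22


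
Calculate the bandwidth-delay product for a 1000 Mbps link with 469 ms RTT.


BDP = bandwidth * RTT
= 1000 Mbps * 469 ms
= 1000 * 1e6 * 469 / 1000 bits
= 469000000 bits
= 58625000 bytes
= 57250.9766 KB
BDP = 469000000 bits (58625000 bytes)


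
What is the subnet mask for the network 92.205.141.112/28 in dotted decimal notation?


/28 means 28 network bits, 4 host bits
Binary: 11111111111111111111111111110000
Mask: 255.255.255.240


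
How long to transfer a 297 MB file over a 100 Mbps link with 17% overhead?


Effective throughput = 100 * (1 - 17/100) = 83 Mbps
File size in Mb = 297 * 8 = 2376 Mb
Time = 2376 / 83
Time = 28.6265 seconds


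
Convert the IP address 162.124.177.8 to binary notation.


162 = 10100010
124 = 01111100
177 = 10110001
8 = 00001000
Binary: 10100010.01111100.10110001.00001000


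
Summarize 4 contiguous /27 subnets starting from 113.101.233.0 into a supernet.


Original prefix: /27
Number of subnets: 4 = 2^2
New prefix = 27 - 2 = 25
Supernet: 113.101.233.0/25


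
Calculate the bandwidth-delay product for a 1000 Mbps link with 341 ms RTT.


BDP = bandwidth * RTT
= 1000 Mbps * 341 ms
= 1000 * 1e6 * 341 / 1000 bits
= 341000000 bits
= 42625000 bytes
= 41625.9766 KB
BDP = 341000000 bits (42625000 bytes)


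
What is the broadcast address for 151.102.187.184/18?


Network: 151.102.128.0/18
Host bits = 14
Set all host bits to 1:
Broadcast: 151.102.191.255


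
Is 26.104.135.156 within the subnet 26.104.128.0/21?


Subnet network: 26.104.128.0
Test IP AND mask: 26.104.128.0
Yes, 26.104.135.156 is in 26.104.128.0/21


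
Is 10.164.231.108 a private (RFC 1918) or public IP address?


RFC 1918 private ranges:
  10.0.0.0/8 (10.0.0.0 - 10.255.255.255)
  172.16.0.0/12 (172.16.0.0 - 172.31.255.255)
  192.168.0.0/16 (192.168.0.0 - 192.168.255.255)
Private (in 10.0.0.0/8)


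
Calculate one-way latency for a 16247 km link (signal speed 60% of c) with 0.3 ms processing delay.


Speed = 0.6 * 3e5 km/s = 180000 km/s
Propagation delay = 16247 / 180000 = 0.0903 s = 90.2611 ms
Processing delay = 0.3 ms
Total one-way latency = 90.5611 ms


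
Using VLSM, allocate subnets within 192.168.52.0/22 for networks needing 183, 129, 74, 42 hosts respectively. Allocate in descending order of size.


183 hosts -> /24 (254 usable): 192.168.52.0/24
129 hosts -> /24 (254 usable): 192.168.53.0/24
74 hosts -> /25 (126 usable): 192.168.54.0/25
42 hosts -> /26 (62 usable): 192.168.54.128/26
Allocation: 192.168.52.0/24 (183 hosts, 254 usable); 192.168.53.0/24 (129 hosts, 254 usable); 192.168.54.0/25 (74 hosts, 126 usable); 192.168.54.128/26 (42 hosts, 62 usable)


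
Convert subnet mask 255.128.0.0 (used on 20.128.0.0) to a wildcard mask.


Subnet mask: 255.128.0.0
Wildcard = 255.255.255.255 - subnet mask
255 - 255 = 0
255 - 128 = 127
255 - 0 = 255
255 - 0 = 255
Wildcard: 0.127.255.255


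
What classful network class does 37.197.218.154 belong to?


First octet: 37
Binary: 00100101
0xxxxxxx -> Class A (1-126)
Class A, default mask 255.0.0.0 (/8)


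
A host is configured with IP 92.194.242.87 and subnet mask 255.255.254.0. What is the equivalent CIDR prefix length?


Binary: 11111111.11111111.11111110.00000000
Count leading 1s
Prefix: /23


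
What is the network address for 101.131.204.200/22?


IP:   01100101.10000011.11001100.11001000
Mask: 11111111.11111111.11111100.00000000
AND operation:
Net:  01100101.10000011.11001100.00000000
Network: 101.131.204.0/22


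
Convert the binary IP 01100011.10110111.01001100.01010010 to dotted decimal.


01100011 = 99
10110111 = 183
01001100 = 76
01010010 = 82
IP: 99.183.76.82


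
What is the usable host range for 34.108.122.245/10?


Network: 34.64.0.0
Broadcast: 34.127.255.255
First usable = network + 1
Last usable = broadcast - 1
Range: 34.64.0.1 to 34.127.255.254


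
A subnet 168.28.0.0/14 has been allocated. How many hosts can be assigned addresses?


Host bits = 32 - 14 = 18
Total addresses = 2^18 = 262144
Usable = total - 2 (network and broadcast)
Usable hosts: 262142


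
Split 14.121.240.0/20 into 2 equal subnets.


New prefix = 20 + 1 = 21
Each subnet has 2048 addresses
  14.121.240.0/21
  14.121.248.0/21
Subnets: 14.121.240.0/21, 14.121.248.0/21


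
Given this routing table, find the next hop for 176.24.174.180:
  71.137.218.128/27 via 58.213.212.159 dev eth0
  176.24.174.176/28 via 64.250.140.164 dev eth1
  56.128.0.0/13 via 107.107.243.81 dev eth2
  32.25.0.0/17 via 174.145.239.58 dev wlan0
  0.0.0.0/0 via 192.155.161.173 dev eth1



Longest prefix match for 176.24.174.180:
  /27 71.137.218.128: no
  /28 176.24.174.176: MATCH
  /13 56.128.0.0: no
  /17 32.25.0.0: no
  /0 0.0.0.0: MATCH
Selected: next-hop 64.250.140.164 via eth1 (matched /28)


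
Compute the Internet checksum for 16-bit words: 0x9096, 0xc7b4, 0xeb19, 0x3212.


Sum all words (with carry folding):
+ 0x9096 = 0x9096
+ 0xc7b4 = 0x584b
+ 0xeb19 = 0x4365
+ 0x3212 = 0x7577
One's complement: ~0x7577
Checksum = 0x8a88


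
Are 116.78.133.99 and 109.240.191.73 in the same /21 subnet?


Mask: 255.255.248.0
116.78.133.99 AND mask = 116.78.128.0
109.240.191.73 AND mask = 109.240.184.0
No, different subnets (116.78.128.0 vs 109.240.184.0)


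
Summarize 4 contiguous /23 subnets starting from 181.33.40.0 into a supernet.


Original prefix: /23
Number of subnets: 4 = 2^2
New prefix = 23 - 2 = 21
Supernet: 181.33.40.0/21


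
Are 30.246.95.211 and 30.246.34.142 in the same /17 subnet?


Mask: 255.255.128.0
30.246.95.211 AND mask = 30.246.0.0
30.246.34.142 AND mask = 30.246.0.0
Yes, same subnet (30.246.0.0)


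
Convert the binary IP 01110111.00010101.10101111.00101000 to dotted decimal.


01110111 = 119
00010101 = 21
10101111 = 175
00101000 = 40
IP: 119.21.175.40


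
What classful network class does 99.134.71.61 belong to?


First octet: 99
Binary: 01100011
0xxxxxxx -> Class A (1-126)
Class A, default mask 255.0.0.0 (/8)


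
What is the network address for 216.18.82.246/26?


IP:   11011000.00010010.01010010.11110110
Mask: 11111111.11111111.11111111.11000000
AND operation:
Net:  11011000.00010010.01010010.11000000
Network: 216.18.82.192/26


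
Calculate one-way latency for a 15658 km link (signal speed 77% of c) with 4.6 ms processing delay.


Speed = 0.77 * 3e5 km/s = 231000 km/s
Propagation delay = 15658 / 231000 = 0.0678 s = 67.7835 ms
Processing delay = 4.6 ms
Total one-way latency = 72.3835 ms


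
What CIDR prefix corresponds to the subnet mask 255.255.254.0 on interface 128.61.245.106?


Binary: 11111111.11111111.11111110.00000000
Count leading 1s
Prefix: /23


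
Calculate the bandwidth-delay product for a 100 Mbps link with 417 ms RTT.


BDP = bandwidth * RTT
= 100 Mbps * 417 ms
= 100 * 1e6 * 417 / 1000 bits
= 41700000 bits
= 5212500 bytes
= 5090.332 KB
BDP = 41700000 bits (5212500 bytes)


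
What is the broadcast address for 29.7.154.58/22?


Network: 29.7.152.0/22
Host bits = 10
Set all host bits to 1:
Broadcast: 29.7.155.255


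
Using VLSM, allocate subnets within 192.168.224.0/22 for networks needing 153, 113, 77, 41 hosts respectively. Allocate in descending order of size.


153 hosts -> /24 (254 usable): 192.168.224.0/24
113 hosts -> /25 (126 usable): 192.168.225.0/25
77 hosts -> /25 (126 usable): 192.168.225.128/25
41 hosts -> /26 (62 usable): 192.168.226.0/26
Allocation: 192.168.224.0/24 (153 hosts, 254 usable); 192.168.225.0/25 (113 hosts, 126 usable); 192.168.225.128/25 (77 hosts, 126 usable); 192.168.226.0/26 (41 hosts, 62 usable)


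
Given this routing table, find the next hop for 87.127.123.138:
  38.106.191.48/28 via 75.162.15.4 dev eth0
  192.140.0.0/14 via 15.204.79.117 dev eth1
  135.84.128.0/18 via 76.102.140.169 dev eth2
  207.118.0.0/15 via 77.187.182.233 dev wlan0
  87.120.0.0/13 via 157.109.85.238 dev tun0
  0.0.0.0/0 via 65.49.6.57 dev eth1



Longest prefix match for 87.127.123.138:
  /28 38.106.191.48: no
  /14 192.140.0.0: no
  /18 135.84.128.0: no
  /15 207.118.0.0: no
  /13 87.120.0.0: MATCH
  /0 0.0.0.0: MATCH
Selected: next-hop 157.109.85.238 via tun0 (matched /13)


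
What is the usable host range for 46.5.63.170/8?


Network: 46.0.0.0
Broadcast: 46.255.255.255
First usable = network + 1
Last usable = broadcast - 1
Range: 46.0.0.1 to 46.255.255.254


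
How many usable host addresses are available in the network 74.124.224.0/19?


Host bits = 32 - 19 = 13
Total addresses = 2^13 = 8192
Usable = total - 2 (network and broadcast)
Usable hosts: 8190


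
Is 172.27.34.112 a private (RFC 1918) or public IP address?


RFC 1918 private ranges:
  10.0.0.0/8 (10.0.0.0 - 10.255.255.255)
  172.16.0.0/12 (172.16.0.0 - 172.31.255.255)
  192.168.0.0/16 (192.168.0.0 - 192.168.255.255)
Private (in 172.16.0.0/12)


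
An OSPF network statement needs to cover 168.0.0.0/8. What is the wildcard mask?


Subnet mask: 255.0.0.0
Wildcard = 255.255.255.255 - subnet mask
255 - 255 = 0
255 - 0 = 255
255 - 0 = 255
255 - 0 = 255
Wildcard: 0.255.255.255


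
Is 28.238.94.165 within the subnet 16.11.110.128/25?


Subnet network: 16.11.110.128
Test IP AND mask: 28.238.94.128
No, 28.238.94.165 is not in 16.11.110.128/25


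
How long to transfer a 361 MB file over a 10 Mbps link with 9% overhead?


Effective throughput = 10 * (1 - 9/100) = 9.1 Mbps
File size in Mb = 361 * 8 = 2888 Mb
Time = 2888 / 9.1
Time = 317.3626 seconds


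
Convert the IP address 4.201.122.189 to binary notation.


4 = 00000100
201 = 11001001
122 = 01111010
189 = 10111101
Binary: 00000100.11001001.01111010.10111101


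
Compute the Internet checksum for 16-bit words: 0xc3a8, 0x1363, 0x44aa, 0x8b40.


Sum all words (with carry folding):
+ 0xc3a8 = 0xc3a8
+ 0x1363 = 0xd70b
+ 0x44aa = 0x1bb6
+ 0x8b40 = 0xa6f6
One's complement: ~0xa6f6
Checksum = 0x5909


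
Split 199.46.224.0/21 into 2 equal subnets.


New prefix = 21 + 1 = 22
Each subnet has 1024 addresses
  199.46.224.0/22
  199.46.228.0/22
Subnets: 199.46.224.0/22, 199.46.228.0/22


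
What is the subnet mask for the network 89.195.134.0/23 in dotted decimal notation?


/23 means 23 network bits, 9 host bits
Binary: 11111111111111111111111000000000
Mask: 255.255.254.0


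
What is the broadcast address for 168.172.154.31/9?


Network: 168.128.0.0/9
Host bits = 23
Set all host bits to 1:
Broadcast: 168.255.255.255


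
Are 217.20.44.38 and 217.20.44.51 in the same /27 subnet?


Mask: 255.255.255.224
217.20.44.38 AND mask = 217.20.44.32
217.20.44.51 AND mask = 217.20.44.32
Yes, same subnet (217.20.44.32)


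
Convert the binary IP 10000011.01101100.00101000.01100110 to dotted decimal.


10000011 = 131
01101100 = 108
00101000 = 40
01100110 = 102
IP: 131.108.40.102


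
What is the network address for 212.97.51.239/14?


IP:   11010100.01100001.00110011.11101111
Mask: 11111111.11111100.00000000.00000000
AND operation:
Net:  11010100.01100000.00000000.00000000
Network: 212.96.0.0/14


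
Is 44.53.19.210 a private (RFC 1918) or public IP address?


RFC 1918 private ranges:
  10.0.0.0/8 (10.0.0.0 - 10.255.255.255)
  172.16.0.0/12 (172.16.0.0 - 172.31.255.255)
  192.168.0.0/16 (192.168.0.0 - 192.168.255.255)
Public (not in any RFC 1918 range)


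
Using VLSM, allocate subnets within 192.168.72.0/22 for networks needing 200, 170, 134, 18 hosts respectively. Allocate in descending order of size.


200 hosts -> /24 (254 usable): 192.168.72.0/24
170 hosts -> /24 (254 usable): 192.168.73.0/24
134 hosts -> /24 (254 usable): 192.168.74.0/24
18 hosts -> /27 (30 usable): 192.168.75.0/27
Allocation: 192.168.72.0/24 (200 hosts, 254 usable); 192.168.73.0/24 (170 hosts, 254 usable); 192.168.74.0/24 (134 hosts, 254 usable); 192.168.75.0/27 (18 hosts, 30 usable)


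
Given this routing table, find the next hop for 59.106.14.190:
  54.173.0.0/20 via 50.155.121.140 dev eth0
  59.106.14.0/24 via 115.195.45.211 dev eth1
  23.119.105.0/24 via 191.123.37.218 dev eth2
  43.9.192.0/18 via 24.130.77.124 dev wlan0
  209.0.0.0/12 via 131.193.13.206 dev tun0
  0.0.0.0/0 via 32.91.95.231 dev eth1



Longest prefix match for 59.106.14.190:
  /20 54.173.0.0: no
  /24 59.106.14.0: MATCH
  /24 23.119.105.0: no
  /18 43.9.192.0: no
  /12 209.0.0.0: no
  /0 0.0.0.0: MATCH
Selected: next-hop 115.195.45.211 via eth1 (matched /24)


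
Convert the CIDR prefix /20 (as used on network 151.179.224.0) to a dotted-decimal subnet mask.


/20 means 20 network bits, 12 host bits
Binary: 11111111111111111111000000000000
Mask: 255.255.240.0


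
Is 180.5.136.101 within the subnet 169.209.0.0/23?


Subnet network: 169.209.0.0
Test IP AND mask: 180.5.136.0
No, 180.5.136.101 is not in 169.209.0.0/23


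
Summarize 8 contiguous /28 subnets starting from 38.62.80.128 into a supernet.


Original prefix: /28
Number of subnets: 8 = 2^3
New prefix = 28 - 3 = 25
Supernet: 38.62.80.128/25


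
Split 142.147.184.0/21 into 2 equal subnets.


New prefix = 21 + 1 = 22
Each subnet has 1024 addresses
  142.147.184.0/22
  142.147.188.0/22
Subnets: 142.147.184.0/22, 142.147.188.0/22


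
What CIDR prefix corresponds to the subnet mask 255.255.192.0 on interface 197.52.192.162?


Binary: 11111111.11111111.11000000.00000000
Count leading 1s
Prefix: /18


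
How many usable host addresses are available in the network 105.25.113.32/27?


Host bits = 32 - 27 = 5
Total addresses = 2^5 = 32
Usable = total - 2 (network and broadcast)
Usable hosts: 30


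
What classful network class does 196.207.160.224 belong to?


First octet: 196
Binary: 11000100
110xxxxx -> Class C (192-223)
Class C, default mask 255.255.255.0 (/24)


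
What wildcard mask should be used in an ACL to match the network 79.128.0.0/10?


Subnet mask: 255.192.0.0
Wildcard = 255.255.255.255 - subnet mask
255 - 255 = 0
255 - 192 = 63
255 - 0 = 255
255 - 0 = 255
Wildcard: 0.63.255.255


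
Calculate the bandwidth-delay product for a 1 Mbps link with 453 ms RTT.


BDP = bandwidth * RTT
= 1 Mbps * 453 ms
= 1 * 1e6 * 453 / 1000 bits
= 453000 bits
= 56625 bytes
= 55.2979 KB
BDP = 453000 bits (56625 bytes)


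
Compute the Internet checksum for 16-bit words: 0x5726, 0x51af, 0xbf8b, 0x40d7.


Sum all words (with carry folding):
+ 0x5726 = 0x5726
+ 0x51af = 0xa8d5
+ 0xbf8b = 0x6861
+ 0x40d7 = 0xa938
One's complement: ~0xa938
Checksum = 0x56c7


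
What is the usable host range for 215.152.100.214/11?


Network: 215.128.0.0
Broadcast: 215.159.255.255
First usable = network + 1
Last usable = broadcast - 1
Range: 215.128.0.1 to 215.159.255.254


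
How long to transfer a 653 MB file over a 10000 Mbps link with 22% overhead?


Effective throughput = 10000 * (1 - 22/100) = 7800 Mbps
File size in Mb = 653 * 8 = 5224 Mb
Time = 5224 / 7800
Time = 0.6697 seconds


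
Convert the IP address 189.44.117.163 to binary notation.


189 = 10111101
44 = 00101100
117 = 01110101
163 = 10100011
Binary: 10111101.00101100.01110101.10100011


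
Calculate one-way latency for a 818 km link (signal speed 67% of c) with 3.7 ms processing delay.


Speed = 0.67 * 3e5 km/s = 201000 km/s
Propagation delay = 818 / 201000 = 0.0041 s = 4.0697 ms
Processing delay = 3.7 ms
Total one-way latency = 7.7697 ms


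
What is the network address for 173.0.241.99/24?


IP:   10101101.00000000.11110001.01100011
Mask: 11111111.11111111.11111111.00000000
AND operation:
Net:  10101101.00000000.11110001.00000000
Network: 173.0.241.0/24


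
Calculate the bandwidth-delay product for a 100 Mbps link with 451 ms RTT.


BDP = bandwidth * RTT
= 100 Mbps * 451 ms
= 100 * 1e6 * 451 / 1000 bits
= 45100000 bits
= 5637500 bytes
= 5505.3711 KB
BDP = 45100000 bits (5637500 bytes)


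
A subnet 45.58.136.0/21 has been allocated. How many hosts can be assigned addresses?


Host bits = 32 - 21 = 11
Total addresses = 2^11 = 2048
Usable = total - 2 (network and broadcast)
Usable hosts: 2046


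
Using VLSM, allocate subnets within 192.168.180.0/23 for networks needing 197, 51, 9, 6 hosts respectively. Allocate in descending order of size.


197 hosts -> /24 (254 usable): 192.168.180.0/24
51 hosts -> /26 (62 usable): 192.168.181.0/26
9 hosts -> /28 (14 usable): 192.168.181.64/28
6 hosts -> /29 (6 usable): 192.168.181.80/29
Allocation: 192.168.180.0/24 (197 hosts, 254 usable); 192.168.181.0/26 (51 hosts, 62 usable); 192.168.181.64/28 (9 hosts, 14 usable); 192.168.181.80/29 (6 hosts, 6 usable)


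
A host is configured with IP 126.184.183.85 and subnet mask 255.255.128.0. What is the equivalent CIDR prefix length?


Binary: 11111111.11111111.10000000.00000000
Count leading 1s
Prefix: /17


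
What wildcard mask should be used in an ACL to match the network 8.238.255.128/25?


Subnet mask: 255.255.255.128
Wildcard = 255.255.255.255 - subnet mask
255 - 255 = 0
255 - 255 = 0
255 - 255 = 0
255 - 128 = 127
Wildcard: 0.0.0.127


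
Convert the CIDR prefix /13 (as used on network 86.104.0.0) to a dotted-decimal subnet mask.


/13 means 13 network bits, 19 host bits
Binary: 11111111111110000000000000000000
Mask: 255.248.0.0


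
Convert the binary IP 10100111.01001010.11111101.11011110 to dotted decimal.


10100111 = 167
01001010 = 74
11111101 = 253
11011110 = 222
IP: 167.74.253.222


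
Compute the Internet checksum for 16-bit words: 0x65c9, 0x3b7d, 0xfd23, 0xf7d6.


Sum all words (with carry folding):
+ 0x65c9 = 0x65c9
+ 0x3b7d = 0xa146
+ 0xfd23 = 0x9e6a
+ 0xf7d6 = 0x9641
One's complement: ~0x9641
Checksum = 0x69be


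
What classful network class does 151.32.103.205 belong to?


First octet: 151
Binary: 10010111
10xxxxxx -> Class B (128-191)
Class B, default mask 255.255.0.0 (/16)


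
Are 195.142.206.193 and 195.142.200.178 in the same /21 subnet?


Mask: 255.255.248.0
195.142.206.193 AND mask = 195.142.200.0
195.142.200.178 AND mask = 195.142.200.0
Yes, same subnet (195.142.200.0)


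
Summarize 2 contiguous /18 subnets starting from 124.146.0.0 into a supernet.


Original prefix: /18
Number of subnets: 2 = 2^1
New prefix = 18 - 1 = 17
Supernet: 124.146.0.0/17


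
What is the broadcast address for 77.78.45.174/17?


Network: 77.78.0.0/17
Host bits = 15
Set all host bits to 1:
Broadcast: 77.78.127.255


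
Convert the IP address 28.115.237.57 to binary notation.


28 = 00011100
115 = 01110011
237 = 11101101
57 = 00111001
Binary: 00011100.01110011.11101101.00111001


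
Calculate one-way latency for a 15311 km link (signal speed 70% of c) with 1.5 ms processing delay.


Speed = 0.7 * 3e5 km/s = 210000 km/s
Propagation delay = 15311 / 210000 = 0.0729 s = 72.9095 ms
Processing delay = 1.5 ms
Total one-way latency = 74.4095 ms


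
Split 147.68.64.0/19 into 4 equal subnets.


New prefix = 19 + 2 = 21
Each subnet has 2048 addresses
  147.68.64.0/21
  147.68.72.0/21
  147.68.80.0/21
  147.68.88.0/21
Subnets: 147.68.64.0/21, 147.68.72.0/21, 147.68.80.0/21, 147.68.88.0/21


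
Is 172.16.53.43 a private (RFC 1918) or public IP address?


RFC 1918 private ranges:
  10.0.0.0/8 (10.0.0.0 - 10.255.255.255)
  172.16.0.0/12 (172.16.0.0 - 172.31.255.255)
  192.168.0.0/16 (192.168.0.0 - 192.168.255.255)
Private (in 172.16.0.0/12)


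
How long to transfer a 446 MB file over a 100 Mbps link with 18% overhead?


Effective throughput = 100 * (1 - 18/100) = 82 Mbps
File size in Mb = 446 * 8 = 3568 Mb
Time = 3568 / 82
Time = 43.5122 seconds


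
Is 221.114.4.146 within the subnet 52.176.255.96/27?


Subnet network: 52.176.255.96
Test IP AND mask: 221.114.4.128
No, 221.114.4.146 is not in 52.176.255.96/27


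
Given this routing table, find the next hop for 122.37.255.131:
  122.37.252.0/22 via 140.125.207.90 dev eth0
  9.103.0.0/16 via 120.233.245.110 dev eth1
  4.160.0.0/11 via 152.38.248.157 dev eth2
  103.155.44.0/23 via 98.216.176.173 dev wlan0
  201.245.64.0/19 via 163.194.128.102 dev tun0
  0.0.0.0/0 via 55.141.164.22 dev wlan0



Longest prefix match for 122.37.255.131:
  /22 122.37.252.0: MATCH
  /16 9.103.0.0: no
  /11 4.160.0.0: no
  /23 103.155.44.0: no
  /19 201.245.64.0: no
  /0 0.0.0.0: MATCH
Selected: next-hop 140.125.207.90 via eth0 (matched /22)


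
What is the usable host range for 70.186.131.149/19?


Network: 70.186.128.0
Broadcast: 70.186.159.255
First usable = network + 1
Last usable = broadcast - 1
Range: 70.186.128.1 to 70.186.159.254


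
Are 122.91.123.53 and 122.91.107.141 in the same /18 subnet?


Mask: 255.255.192.0
122.91.123.53 AND mask = 122.91.64.0
122.91.107.141 AND mask = 122.91.64.0
Yes, same subnet (122.91.64.0)


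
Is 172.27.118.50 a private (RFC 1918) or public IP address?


RFC 1918 private ranges:
  10.0.0.0/8 (10.0.0.0 - 10.255.255.255)
  172.16.0.0/12 (172.16.0.0 - 172.31.255.255)
  192.168.0.0/16 (192.168.0.0 - 192.168.255.255)
Private (in 172.16.0.0/12)


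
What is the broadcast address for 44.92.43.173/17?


Network: 44.92.0.0/17
Host bits = 15
Set all host bits to 1:
Broadcast: 44.92.127.255


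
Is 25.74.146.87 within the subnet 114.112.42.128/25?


Subnet network: 114.112.42.128
Test IP AND mask: 25.74.146.0
No, 25.74.146.87 is not in 114.112.42.128/25


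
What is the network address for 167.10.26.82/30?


IP:   10100111.00001010.00011010.01010010
Mask: 11111111.11111111.11111111.11111100
AND operation:
Net:  10100111.00001010.00011010.01010000
Network: 167.10.26.80/30


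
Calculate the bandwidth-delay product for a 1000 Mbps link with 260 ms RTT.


BDP = bandwidth * RTT
= 1000 Mbps * 260 ms
= 1000 * 1e6 * 260 / 1000 bits
= 260000000 bits
= 32500000 bytes
= 31738.2812 KB
BDP = 260000000 bits (32500000 bytes)


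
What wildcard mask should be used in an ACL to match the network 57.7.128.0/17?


Subnet mask: 255.255.128.0
Wildcard = 255.255.255.255 - subnet mask
255 - 255 = 0
255 - 255 = 0
255 - 128 = 127
255 - 0 = 255
Wildcard: 0.0.127.255


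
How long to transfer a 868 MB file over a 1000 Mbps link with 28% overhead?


Effective throughput = 1000 * (1 - 28/100) = 720 Mbps
File size in Mb = 868 * 8 = 6944 Mb
Time = 6944 / 720
Time = 9.6444 seconds


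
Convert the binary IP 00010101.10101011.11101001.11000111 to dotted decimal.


00010101 = 21
10101011 = 171
11101001 = 233
11000111 = 199
IP: 21.171.233.199


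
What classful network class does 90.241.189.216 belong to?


First octet: 90
Binary: 01011010
0xxxxxxx -> Class A (1-126)
Class A, default mask 255.0.0.0 (/8)


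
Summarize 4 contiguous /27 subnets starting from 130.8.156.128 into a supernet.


Original prefix: /27
Number of subnets: 4 = 2^2
New prefix = 27 - 2 = 25
Supernet: 130.8.156.128/25


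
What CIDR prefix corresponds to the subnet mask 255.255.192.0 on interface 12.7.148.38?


Binary: 11111111.11111111.11000000.00000000
Count leading 1s
Prefix: /18


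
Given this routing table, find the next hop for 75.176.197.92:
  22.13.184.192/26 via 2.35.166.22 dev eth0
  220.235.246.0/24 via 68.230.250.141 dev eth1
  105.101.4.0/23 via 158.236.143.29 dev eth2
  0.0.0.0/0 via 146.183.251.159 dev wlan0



Longest prefix match for 75.176.197.92:
  /26 22.13.184.192: no
  /24 220.235.246.0: no
  /23 105.101.4.0: no
  /0 0.0.0.0: MATCH
Selected: next-hop 146.183.251.159 via wlan0 (matched /0)


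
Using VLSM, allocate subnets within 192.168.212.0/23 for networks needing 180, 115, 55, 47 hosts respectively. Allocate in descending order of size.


180 hosts -> /24 (254 usable): 192.168.212.0/24
115 hosts -> /25 (126 usable): 192.168.213.0/25
55 hosts -> /26 (62 usable): 192.168.213.128/26
47 hosts -> /26 (62 usable): 192.168.213.192/26
Allocation: 192.168.212.0/24 (180 hosts, 254 usable); 192.168.213.0/25 (115 hosts, 126 usable); 192.168.213.128/26 (55 hosts, 62 usable); 192.168.213.192/26 (47 hosts, 62 usable)


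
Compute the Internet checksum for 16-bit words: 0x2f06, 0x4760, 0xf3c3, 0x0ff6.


Sum all words (with carry folding):
+ 0x2f06 = 0x2f06
+ 0x4760 = 0x7666
+ 0xf3c3 = 0x6a2a
+ 0x0ff6 = 0x7a20
One's complement: ~0x7a20
Checksum = 0x85df


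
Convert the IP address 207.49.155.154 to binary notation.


207 = 11001111
49 = 00110001
155 = 10011011
154 = 10011010
Binary: 11001111.00110001.10011011.10011010


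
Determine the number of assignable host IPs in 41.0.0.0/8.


Host bits = 32 - 8 = 24
Total addresses = 2^24 = 16777216
Usable = total - 2 (network and broadcast)
Usable hosts: 16777214


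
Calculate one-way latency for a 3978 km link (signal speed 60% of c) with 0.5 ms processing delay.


Speed = 0.6 * 3e5 km/s = 180000 km/s
Propagation delay = 3978 / 180000 = 0.0221 s = 22.1 ms
Processing delay = 0.5 ms
Total one-way latency = 22.6 ms


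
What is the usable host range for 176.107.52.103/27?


Network: 176.107.52.96
Broadcast: 176.107.52.127
First usable = network + 1
Last usable = broadcast - 1
Range: 176.107.52.97 to 176.107.52.126


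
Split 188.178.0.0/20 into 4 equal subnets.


New prefix = 20 + 2 = 22
Each subnet has 1024 addresses
  188.178.0.0/22
  188.178.4.0/22
  188.178.8.0/22
  188.178.12.0/22
Subnets: 188.178.0.0/22, 188.178.4.0/22, 188.178.8.0/22, 188.178.12.0/22


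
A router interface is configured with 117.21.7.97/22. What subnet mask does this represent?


/22 means 22 network bits, 10 host bits
Binary: 11111111111111111111110000000000
Mask: 255.255.252.0


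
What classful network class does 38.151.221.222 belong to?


First octet: 38
Binary: 00100110
0xxxxxxx -> Class A (1-126)
Class A, default mask 255.0.0.0 (/8)


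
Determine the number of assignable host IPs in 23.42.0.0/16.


Host bits = 32 - 16 = 16
Total addresses = 2^16 = 65536
Usable = total - 2 (network and broadcast)
Usable hosts: 65534


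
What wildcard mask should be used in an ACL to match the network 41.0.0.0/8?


Subnet mask: 255.0.0.0
Wildcard = 255.255.255.255 - subnet mask
255 - 255 = 0
255 - 0 = 255
255 - 0 = 255
255 - 0 = 255
Wildcard: 0.255.255.255


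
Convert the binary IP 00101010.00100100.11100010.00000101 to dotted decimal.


00101010 = 42
00100100 = 36
11100010 = 226
00000101 = 5
IP: 42.36.226.5


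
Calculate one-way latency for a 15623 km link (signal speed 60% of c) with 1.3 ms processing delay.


Speed = 0.6 * 3e5 km/s = 180000 km/s
Propagation delay = 15623 / 180000 = 0.0868 s = 86.7944 ms
Processing delay = 1.3 ms
Total one-way latency = 88.0944 ms
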